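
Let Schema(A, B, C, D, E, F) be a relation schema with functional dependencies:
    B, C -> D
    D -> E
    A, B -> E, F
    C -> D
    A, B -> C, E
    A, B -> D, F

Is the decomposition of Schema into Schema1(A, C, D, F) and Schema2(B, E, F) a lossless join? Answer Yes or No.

No

Common attributes: {F}; their closure is {F}.
Neither Schema1 nor Schema2 is contained in that closure, so the decomposition is lossy.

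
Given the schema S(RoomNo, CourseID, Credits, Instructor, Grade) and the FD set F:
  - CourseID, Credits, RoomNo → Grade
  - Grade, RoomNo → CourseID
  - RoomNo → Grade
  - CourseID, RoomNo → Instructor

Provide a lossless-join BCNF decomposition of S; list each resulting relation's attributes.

{CourseID, Grade, Instructor, RoomNo}; {Credits, RoomNo}

Candidate key of the original relation: {Credits, RoomNo}.
{CourseID, Credits, Grade, Instructor, RoomNo}: {Grade, RoomNo} determines {CourseID, Grade, Instructor, RoomNo} here but is not a superkey — split on Grade, RoomNo → CourseID, Instructor, giving {CourseID, Grade, Instructor, RoomNo} and {Credits, Grade, RoomNo}.
{CourseID, Grade, Instructor, RoomNo}: every determinant is a superkey — BCNF.
{Credits, Grade, RoomNo}: {RoomNo} determines {Grade, RoomNo} here but is not a superkey — split on RoomNo → Grade, giving {Grade, RoomNo} and {Credits, RoomNo}.
{Grade, RoomNo}: every determinant is a superkey — BCNF.
{Credits, RoomNo}: every determinant is a superkey — BCNF.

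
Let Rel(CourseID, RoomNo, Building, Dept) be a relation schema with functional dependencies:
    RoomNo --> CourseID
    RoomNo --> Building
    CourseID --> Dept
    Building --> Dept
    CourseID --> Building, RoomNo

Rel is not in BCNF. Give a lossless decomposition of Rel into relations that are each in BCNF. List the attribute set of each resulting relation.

Candidate keys of the original relation: {CourseID}, {RoomNo}.
{Building, CourseID, Dept, RoomNo}: {Building} determines {Building, Dept} here but is not a superkey — split on Building --> Dept, giving {Building, Dept} and {Building, CourseID, RoomNo}.
{Building, Dept}: every determinant is a superkey — BCNF.
{Building, CourseID, RoomNo}: every determinant is a superkey — BCNF.

{Building, CourseID, RoomNo}; {Building, Dept}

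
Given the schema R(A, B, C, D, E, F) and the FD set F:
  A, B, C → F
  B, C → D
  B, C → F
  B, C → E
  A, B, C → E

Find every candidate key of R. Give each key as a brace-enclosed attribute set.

{A, B, C}

{A, B, C} never appear on the right of any FD, so every key must include all of them.
{A, B, C} is a candidate key since {A, B, C}⁺ = {A, B, C, D, E, F} covers every attribute.
Every other attribute set either contains this one or has a smaller closure.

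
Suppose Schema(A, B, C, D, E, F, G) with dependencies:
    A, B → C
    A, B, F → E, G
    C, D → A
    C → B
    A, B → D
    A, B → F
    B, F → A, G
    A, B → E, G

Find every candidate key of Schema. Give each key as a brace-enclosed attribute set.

{A, B}, {A, C}, {B, F}, {C, D}, {C, F}

{A, B}⁺ = {A, B, C, D, E, F, G}, which is every attribute, so {A, B} is a candidate key.
{A, C}⁺ = {A, B, C, D, E, F, G}, which is every attribute, so {A, C} is a candidate key.
{B, F}⁺ = {A, B, C, D, E, F, G}, which is every attribute, so {B, F} is a candidate key.
{C, D}⁺ = {A, B, C, D, E, F, G}, which is every attribute, so {C, D} is a candidate key.
{C, F}⁺ = {A, B, C, D, E, F, G}, which is every attribute, so {C, F} is a candidate key.
These are minimal and exhaustive — every other superkey contains one of them.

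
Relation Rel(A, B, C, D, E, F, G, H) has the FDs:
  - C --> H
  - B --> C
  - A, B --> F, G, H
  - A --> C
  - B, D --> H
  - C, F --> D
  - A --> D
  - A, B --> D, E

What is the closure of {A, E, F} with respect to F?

Start with {A, E, F}.
A --> C applies; add {C} → now {A, C, E, F}.
C, F --> D applies; add {D} → now {A, C, D, E, F}.
C --> H applies; add {H} → now {A, C, D, E, F, H}.
No further FD applies.

{A, C, D, E, F, H}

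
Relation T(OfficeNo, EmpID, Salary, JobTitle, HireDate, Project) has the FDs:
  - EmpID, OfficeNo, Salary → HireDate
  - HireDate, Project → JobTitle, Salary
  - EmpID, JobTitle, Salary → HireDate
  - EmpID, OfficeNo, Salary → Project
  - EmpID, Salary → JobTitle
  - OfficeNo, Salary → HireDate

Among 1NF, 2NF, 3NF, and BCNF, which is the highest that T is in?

Candidate keys: {EmpID, HireDate, OfficeNo, Project}, {EmpID, OfficeNo, Salary}. Prime attributes: {EmpID, HireDate, OfficeNo, Project, Salary}.
For HireDate, Project → JobTitle, Salary we have {HireDate, Project}⁺ = {HireDate, JobTitle, Project, Salary}; {HireDate, Project} is not a superkey, so BCNF fails.
HireDate, Project → JobTitle, Salary determines the non-prime attribute {JobTitle} from a non-superkey — 3NF is violated.
Since {EmpID, Salary} ⊂ {EmpID, OfficeNo, Salary} and {EmpID, Salary}⁺ ⊇ {JobTitle} with {JobTitle} non-prime, there is a partial dependency; 2NF fails.

1NF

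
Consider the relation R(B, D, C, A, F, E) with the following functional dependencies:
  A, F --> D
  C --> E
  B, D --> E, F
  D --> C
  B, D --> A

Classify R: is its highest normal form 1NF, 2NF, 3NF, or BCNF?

Candidate keys: {A, B, F}, {B, D}. Prime attributes: {A, B, D, F}.
For A, F --> D we have {A, F}⁺ = {A, C, D, E, F}; {A, F} is not a superkey, so BCNF fails.
C --> E determines the non-prime attribute {E} from a non-superkey — 3NF is violated.
Since {D} ⊂ {B, D} and {D}⁺ ⊇ {C, E} with {C, E} non-prime, there is a partial dependency; 2NF fails.

1NF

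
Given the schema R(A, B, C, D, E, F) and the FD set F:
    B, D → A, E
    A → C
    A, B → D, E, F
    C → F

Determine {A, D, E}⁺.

Start with {A, D, E}.
A → C applies; add {C} → now {A, C, D, E}.
C → F applies; add {F} → now {A, C, D, E, F}.
No further FD applies.

{A, C, D, E, F}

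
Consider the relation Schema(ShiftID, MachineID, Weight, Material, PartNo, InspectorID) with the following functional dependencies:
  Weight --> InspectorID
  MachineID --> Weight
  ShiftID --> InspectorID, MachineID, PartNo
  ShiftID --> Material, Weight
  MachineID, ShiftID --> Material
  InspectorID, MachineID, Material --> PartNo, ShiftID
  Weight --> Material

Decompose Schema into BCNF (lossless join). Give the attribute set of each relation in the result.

Candidate keys of the original relation: {MachineID}, {ShiftID}.
{InspectorID, MachineID, Material, PartNo, ShiftID, Weight}: {Weight} determines {InspectorID, Material, Weight} here but is not a superkey — split on Weight --> InspectorID, Material, giving {InspectorID, Material, Weight} and {MachineID, PartNo, ShiftID, Weight}.
{InspectorID, Material, Weight}: every determinant is a superkey — BCNF.
{MachineID, PartNo, ShiftID, Weight}: every determinant is a superkey — BCNF.

{InspectorID, Material, Weight}; {MachineID, PartNo, ShiftID, Weight}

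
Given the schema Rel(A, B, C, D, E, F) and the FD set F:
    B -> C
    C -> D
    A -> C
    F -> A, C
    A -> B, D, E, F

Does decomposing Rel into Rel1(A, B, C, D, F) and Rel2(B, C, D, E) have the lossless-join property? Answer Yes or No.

No

The shared attributes are {B, C, D} and {B, C, D}⁺ = {B, C, D}.
Neither Rel1 nor Rel2 is contained in that closure, so the decomposition is lossy.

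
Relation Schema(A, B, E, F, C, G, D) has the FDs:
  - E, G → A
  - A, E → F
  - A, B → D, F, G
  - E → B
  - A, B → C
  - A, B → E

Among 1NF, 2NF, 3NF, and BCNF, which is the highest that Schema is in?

3NF

Candidate keys: {A, B}, {A, E}, {E, G}. Prime attributes: {A, B, E, G}.
E → B: {E}⁺ = {B, E}, which is not all of the attributes, so the left side is not a superkey — BCNF is violated.
Its right-hand attributes {B} are all prime, as are those of every other non-superkey FD — the relation is in 3NF.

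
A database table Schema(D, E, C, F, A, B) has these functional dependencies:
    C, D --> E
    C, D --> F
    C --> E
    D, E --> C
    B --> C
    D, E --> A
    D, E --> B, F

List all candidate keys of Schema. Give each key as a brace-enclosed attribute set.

{D} never appears on the right of any FD, so every key must include it.
{B, D}⁺ = {A, B, C, D, E, F} — all of the relation — so {B, D} is a candidate key.
{C, D}⁺ = {A, B, C, D, E, F} — all of the relation — so {C, D} is a candidate key.
{D, E}⁺ = {A, B, C, D, E, F} — all of the relation — so {D, E} is a candidate key.
These are minimal and exhaustive — every other superkey contains one of them.

{B, D}, {C, D}, {D, E}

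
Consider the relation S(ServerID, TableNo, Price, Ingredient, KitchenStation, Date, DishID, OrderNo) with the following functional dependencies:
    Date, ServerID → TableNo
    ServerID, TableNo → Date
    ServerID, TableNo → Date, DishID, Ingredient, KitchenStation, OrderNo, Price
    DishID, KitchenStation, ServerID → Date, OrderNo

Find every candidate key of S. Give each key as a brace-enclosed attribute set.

{Date, ServerID}, {DishID, KitchenStation, ServerID}, {ServerID, TableNo}

Attributes never on any right-hand side: {ServerID} — every candidate key must contain it.
{Date, ServerID}⁺ = {Date, DishID, Ingredient, KitchenStation, OrderNo, Price, ServerID, TableNo} — all of the relation — so {Date, ServerID} is a candidate key.
{ServerID, TableNo}⁺ = {Date, DishID, Ingredient, KitchenStation, OrderNo, Price, ServerID, TableNo} — all of the relation — so {ServerID, TableNo} is a candidate key.
{DishID, KitchenStation, ServerID}⁺ = {Date, DishID, Ingredient, KitchenStation, OrderNo, Price, ServerID, TableNo} — all of the relation — so {DishID, KitchenStation, ServerID} is a candidate key.
Any other superkey properly contains one of these, so there are no further candidate keys.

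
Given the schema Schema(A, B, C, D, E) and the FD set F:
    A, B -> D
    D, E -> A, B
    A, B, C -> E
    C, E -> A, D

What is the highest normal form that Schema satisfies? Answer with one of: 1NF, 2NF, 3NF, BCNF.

1NF

Candidate keys: {A, B, C}, {C, E}. Prime attributes: {A, B, C, E}.
A, B -> D breaks BCNF: {A, B}⁺ = {A, B, D}, so {A, B} is not a superkey.
Because {D} is non-prime and the left side of A, B -> D is not a superkey, the relation is not in 3NF.
{A, B} is a proper subset of the key {A, B, C}, and {A, B}⁺ contains the non-prime attribute {D} — a partial dependency, so 2NF is violated.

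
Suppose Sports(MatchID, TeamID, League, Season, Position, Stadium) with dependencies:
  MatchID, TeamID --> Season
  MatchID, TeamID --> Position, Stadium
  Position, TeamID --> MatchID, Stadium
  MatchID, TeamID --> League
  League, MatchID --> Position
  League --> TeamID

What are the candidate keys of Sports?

{League, MatchID}, {League, Position}, {MatchID, TeamID}, {Position, TeamID}

Closure of {League, MatchID} is {League, MatchID, Position, Season, Stadium, TeamID}, the whole schema; {League, MatchID} is a candidate key.
Closure of {League, Position} is {League, MatchID, Position, Season, Stadium, TeamID}, the whole schema; {League, Position} is a candidate key.
Closure of {MatchID, TeamID} is {League, MatchID, Position, Season, Stadium, TeamID}, the whole schema; {MatchID, TeamID} is a candidate key.
Closure of {Position, TeamID} is {League, MatchID, Position, Season, Stadium, TeamID}, the whole schema; {Position, TeamID} is a candidate key.
These are minimal and exhaustive — every other superkey contains one of them.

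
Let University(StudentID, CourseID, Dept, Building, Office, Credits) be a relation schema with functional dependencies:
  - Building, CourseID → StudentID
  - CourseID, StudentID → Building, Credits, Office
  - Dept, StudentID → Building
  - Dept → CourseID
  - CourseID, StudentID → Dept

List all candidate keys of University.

{Building, CourseID}, {Building, Dept}, {CourseID, StudentID}, {Dept, StudentID}

Closure of {Building, CourseID} is {Building, CourseID, Credits, Dept, Office, StudentID}, the whole schema; {Building, CourseID} is a candidate key.
Closure of {Building, Dept} is {Building, CourseID, Credits, Dept, Office, StudentID}, the whole schema; {Building, Dept} is a candidate key.
Closure of {CourseID, StudentID} is {Building, CourseID, Credits, Dept, Office, StudentID}, the whole schema; {CourseID, StudentID} is a candidate key.
Closure of {Dept, StudentID} is {Building, CourseID, Credits, Dept, Office, StudentID}, the whole schema; {Dept, StudentID} is a candidate key.
These are minimal and exhaustive — every other superkey contains one of them.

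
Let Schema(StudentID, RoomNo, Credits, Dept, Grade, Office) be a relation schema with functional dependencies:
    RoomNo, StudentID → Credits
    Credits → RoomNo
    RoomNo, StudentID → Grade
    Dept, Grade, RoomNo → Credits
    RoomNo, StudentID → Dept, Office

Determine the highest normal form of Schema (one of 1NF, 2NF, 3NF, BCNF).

Candidate keys: {Credits, StudentID}, {RoomNo, StudentID}. Prime attributes: {Credits, RoomNo, StudentID}.
Credits → RoomNo breaks BCNF: {Credits}⁺ = {Credits, RoomNo}, so {Credits} is not a superkey.
Its right-hand attributes {RoomNo} are all prime, as are those of every other non-superkey FD — the relation is in 3NF.

3NF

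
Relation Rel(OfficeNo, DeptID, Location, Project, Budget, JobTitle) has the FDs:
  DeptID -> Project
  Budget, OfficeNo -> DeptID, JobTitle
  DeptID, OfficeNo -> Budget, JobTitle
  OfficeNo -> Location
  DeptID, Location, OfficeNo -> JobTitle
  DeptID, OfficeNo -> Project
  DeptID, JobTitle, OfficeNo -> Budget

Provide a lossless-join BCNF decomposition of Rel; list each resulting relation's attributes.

Candidate keys of the original relation: {Budget, OfficeNo}, {DeptID, OfficeNo}.
{Budget, DeptID, JobTitle, Location, OfficeNo, Project}: {DeptID} determines {DeptID, Project} here but is not a superkey — split on DeptID -> Project, giving {DeptID, Project} and {Budget, DeptID, JobTitle, Location, OfficeNo}.
{DeptID, Project} has no BCNF violation.
{Budget, DeptID, JobTitle, Location, OfficeNo}: {OfficeNo} determines {Location, OfficeNo} here but is not a superkey — split on OfficeNo -> Location, giving {Location, OfficeNo} and {Budget, DeptID, JobTitle, OfficeNo}.
{Location, OfficeNo} has no BCNF violation.
{Budget, DeptID, JobTitle, OfficeNo} has no BCNF violation.

{Budget, DeptID, JobTitle, OfficeNo}; {DeptID, Project}; {Location, OfficeNo}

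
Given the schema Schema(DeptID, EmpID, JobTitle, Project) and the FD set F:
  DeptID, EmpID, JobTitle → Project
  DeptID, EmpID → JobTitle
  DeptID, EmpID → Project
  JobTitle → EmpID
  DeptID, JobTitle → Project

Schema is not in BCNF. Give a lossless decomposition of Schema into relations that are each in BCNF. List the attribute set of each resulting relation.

Candidate keys of the original relation: {DeptID, EmpID}, {DeptID, JobTitle}.
Within {DeptID, EmpID, JobTitle, Project}: {JobTitle}⁺ ∩ {DeptID, EmpID, JobTitle, Project} = {EmpID, JobTitle}, not the whole set, so JobTitle → EmpID violates BCNF; decompose into {EmpID, JobTitle} and {DeptID, JobTitle, Project}.
{EmpID, JobTitle} has no BCNF violation.
{DeptID, JobTitle, Project} has no BCNF violation.

{DeptID, JobTitle, Project}; {EmpID, JobTitle}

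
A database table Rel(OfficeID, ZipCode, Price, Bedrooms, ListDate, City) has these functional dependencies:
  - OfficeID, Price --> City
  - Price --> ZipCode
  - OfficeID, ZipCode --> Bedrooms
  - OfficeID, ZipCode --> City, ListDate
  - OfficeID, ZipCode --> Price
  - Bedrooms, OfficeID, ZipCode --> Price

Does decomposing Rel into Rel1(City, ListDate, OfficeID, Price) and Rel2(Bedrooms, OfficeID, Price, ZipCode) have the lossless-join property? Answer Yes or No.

Yes

Common attributes: {OfficeID, Price}; their closure is {Bedrooms, City, ListDate, OfficeID, Price, ZipCode}.
Rel1 is contained in that closure, so Rel1 ∩ Rel2 --> Rel1 holds and the join is lossless.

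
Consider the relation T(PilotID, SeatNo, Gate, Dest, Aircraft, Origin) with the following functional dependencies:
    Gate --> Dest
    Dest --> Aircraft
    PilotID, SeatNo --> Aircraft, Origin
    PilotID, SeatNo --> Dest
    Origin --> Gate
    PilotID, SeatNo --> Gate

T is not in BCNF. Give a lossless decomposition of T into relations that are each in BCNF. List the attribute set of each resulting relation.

Candidate key of the original relation: {PilotID, SeatNo}.
Within {Aircraft, Dest, Gate, Origin, PilotID, SeatNo}: {Gate}⁺ ∩ {Aircraft, Dest, Gate, Origin, PilotID, SeatNo} = {Aircraft, Dest, Gate}, not the whole set, so Gate --> Aircraft, Dest violates BCNF; decompose into {Aircraft, Dest, Gate} and {Gate, Origin, PilotID, SeatNo}.
Within {Aircraft, Dest, Gate}: {Dest}⁺ ∩ {Aircraft, Dest, Gate} = {Aircraft, Dest}, not the whole set, so Dest --> Aircraft violates BCNF; decompose into {Aircraft, Dest} and {Dest, Gate}.
{Aircraft, Dest} has no BCNF violation.
{Dest, Gate} has no BCNF violation.
Within {Gate, Origin, PilotID, SeatNo}: {Origin}⁺ ∩ {Gate, Origin, PilotID, SeatNo} = {Gate, Origin}, not the whole set, so Origin --> Gate violates BCNF; decompose into {Gate, Origin} and {Origin, PilotID, SeatNo}.
{Gate, Origin} has no BCNF violation.
{Origin, PilotID, SeatNo} has no BCNF violation.

{Aircraft, Dest}; {Dest, Gate}; {Gate, Origin}; {Origin, PilotID, SeatNo}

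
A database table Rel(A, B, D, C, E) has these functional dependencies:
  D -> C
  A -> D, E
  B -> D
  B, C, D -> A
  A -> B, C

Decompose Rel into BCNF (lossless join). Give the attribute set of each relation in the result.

{A, B, D, E}; {C, D}

Candidate keys of the original relation: {A}, {B}.
{A, B, C, D, E}: {D} determines {C, D} here but is not a superkey — split on D -> C, giving {C, D} and {A, B, D, E}.
{C, D} is in BCNF.
{A, B, D, E} is in BCNF.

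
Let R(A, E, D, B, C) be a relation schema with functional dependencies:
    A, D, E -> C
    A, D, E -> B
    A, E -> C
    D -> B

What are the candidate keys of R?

{A, D, E}

No FD produces {A, D, E}, so they must be in every candidate key.
Closure of {A, D, E} is {A, B, C, D, E}, the whole schema; {A, D, E} is a candidate key.
Every other attribute set either contains this one or has a smaller closure.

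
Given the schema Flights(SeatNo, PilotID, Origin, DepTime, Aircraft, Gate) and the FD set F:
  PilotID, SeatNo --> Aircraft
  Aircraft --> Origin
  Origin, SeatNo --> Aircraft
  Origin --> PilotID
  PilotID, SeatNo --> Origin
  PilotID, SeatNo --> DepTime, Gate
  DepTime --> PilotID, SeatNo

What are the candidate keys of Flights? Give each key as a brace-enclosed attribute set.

{Aircraft, SeatNo}, {DepTime}, {Origin, SeatNo}, {PilotID, SeatNo}

{DepTime}⁺ = {Aircraft, DepTime, Gate, Origin, PilotID, SeatNo} — all of the relation — so {DepTime} is a candidate key.
{Aircraft, SeatNo}⁺ = {Aircraft, DepTime, Gate, Origin, PilotID, SeatNo} — all of the relation — so {Aircraft, SeatNo} is a candidate key.
{Origin, SeatNo}⁺ = {Aircraft, DepTime, Gate, Origin, PilotID, SeatNo} — all of the relation — so {Origin, SeatNo} is a candidate key.
{PilotID, SeatNo}⁺ = {Aircraft, DepTime, Gate, Origin, PilotID, SeatNo} — all of the relation — so {PilotID, SeatNo} is a candidate key.
These are minimal and exhaustive — every other superkey contains one of them.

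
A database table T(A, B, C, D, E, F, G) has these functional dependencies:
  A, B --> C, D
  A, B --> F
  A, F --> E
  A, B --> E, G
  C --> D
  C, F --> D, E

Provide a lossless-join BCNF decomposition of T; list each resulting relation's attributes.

{A, B, C, F, G}; {A, E, F}; {C, D}

Candidate key of the original relation: {A, B}.
In {A, B, C, D, E, F, G}, {A, F} is not a superkey ({A, F}⁺ restricted to this set is {A, E, F}), so split on A, F --> E into {A, E, F} and {A, B, C, D, F, G}.
{A, E, F}: every determinant is a superkey — BCNF.
In {A, B, C, D, F, G}, {C} is not a superkey ({C}⁺ restricted to this set is {C, D}), so split on C --> D into {C, D} and {A, B, C, F, G}.
{C, D}: every determinant is a superkey — BCNF.
{A, B, C, F, G}: every determinant is a superkey — BCNF.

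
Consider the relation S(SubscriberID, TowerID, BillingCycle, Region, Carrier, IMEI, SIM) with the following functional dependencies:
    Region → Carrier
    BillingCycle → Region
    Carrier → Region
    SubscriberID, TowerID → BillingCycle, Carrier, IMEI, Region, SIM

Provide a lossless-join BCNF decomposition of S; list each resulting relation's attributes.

{BillingCycle, IMEI, SIM, SubscriberID, TowerID}; {BillingCycle, Region}; {Carrier, Region}

Candidate key of the original relation: {SubscriberID, TowerID}.
{BillingCycle, Carrier, IMEI, Region, SIM, SubscriberID, TowerID}: {Region} determines {Carrier, Region} here but is not a superkey — split on Region → Carrier, giving {Carrier, Region} and {BillingCycle, IMEI, Region, SIM, SubscriberID, TowerID}.
{Carrier, Region} is in BCNF.
{BillingCycle, IMEI, Region, SIM, SubscriberID, TowerID}: {BillingCycle} determines {BillingCycle, Region} here but is not a superkey — split on BillingCycle → Region, giving {BillingCycle, Region} and {BillingCycle, IMEI, SIM, SubscriberID, TowerID}.
{BillingCycle, Region} is in BCNF.
{BillingCycle, IMEI, SIM, SubscriberID, TowerID} is in BCNF.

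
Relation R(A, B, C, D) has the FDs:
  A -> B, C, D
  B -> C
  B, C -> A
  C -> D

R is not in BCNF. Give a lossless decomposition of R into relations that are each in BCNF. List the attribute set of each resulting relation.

Candidate keys of the original relation: {A}, {B}.
Within {A, B, C, D}: {C}⁺ ∩ {A, B, C, D} = {C, D}, not the whole set, so C -> D violates BCNF; decompose into {C, D} and {A, B, C}.
{C, D} is in BCNF.
{A, B, C} is in BCNF.

{A, B, C}; {C, D}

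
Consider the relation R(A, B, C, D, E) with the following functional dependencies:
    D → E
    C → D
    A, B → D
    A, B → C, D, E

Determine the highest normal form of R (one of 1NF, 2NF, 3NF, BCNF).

2NF

Candidate key: {A, B}. Prime attributes: {A, B}.
D → E breaks BCNF: {D}⁺ = {D, E}, so {D} is not a superkey.
Because {E} is non-prime and the left side of D → E is not a superkey, the relation is not in 3NF.
No non-prime attribute depends on a proper subset of any candidate key, so 2NF holds.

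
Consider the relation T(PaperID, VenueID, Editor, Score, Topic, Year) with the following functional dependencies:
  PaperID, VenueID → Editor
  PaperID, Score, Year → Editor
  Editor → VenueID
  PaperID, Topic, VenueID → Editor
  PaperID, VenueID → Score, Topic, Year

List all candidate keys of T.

{Editor, PaperID}, {PaperID, Score, Year}, {PaperID, VenueID}

No FD produces {PaperID}, so it must be in every candidate key.
Closure of {Editor, PaperID} is {Editor, PaperID, Score, Topic, VenueID, Year}, the whole schema; {Editor, PaperID} is a candidate key.
Closure of {PaperID, VenueID} is {Editor, PaperID, Score, Topic, VenueID, Year}, the whole schema; {PaperID, VenueID} is a candidate key.
Closure of {PaperID, Score, Year} is {Editor, PaperID, Score, Topic, VenueID, Year}, the whole schema; {PaperID, Score, Year} is a candidate key.
No proper subset of any of these is a key, and no other minimal superkey exists.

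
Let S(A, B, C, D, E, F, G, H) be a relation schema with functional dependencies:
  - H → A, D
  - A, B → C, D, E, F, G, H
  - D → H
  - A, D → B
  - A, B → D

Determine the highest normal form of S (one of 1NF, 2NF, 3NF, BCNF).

Candidate keys: {A, B}, {D}, {H}. Prime attributes: {A, B, D, H}.
The left-hand side of every FD is a superkey, so BCNF is satisfied.

BCNF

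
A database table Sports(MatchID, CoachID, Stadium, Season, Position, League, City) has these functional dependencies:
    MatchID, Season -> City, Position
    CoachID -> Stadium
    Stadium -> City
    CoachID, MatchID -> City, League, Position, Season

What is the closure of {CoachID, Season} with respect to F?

{City, CoachID, Season, Stadium}

Start with {CoachID, Season}.
CoachID -> Stadium applies; add {Stadium} → now {CoachID, Season, Stadium}.
Stadium -> City applies; add {City} → now {City, CoachID, Season, Stadium}.
No further FD applies.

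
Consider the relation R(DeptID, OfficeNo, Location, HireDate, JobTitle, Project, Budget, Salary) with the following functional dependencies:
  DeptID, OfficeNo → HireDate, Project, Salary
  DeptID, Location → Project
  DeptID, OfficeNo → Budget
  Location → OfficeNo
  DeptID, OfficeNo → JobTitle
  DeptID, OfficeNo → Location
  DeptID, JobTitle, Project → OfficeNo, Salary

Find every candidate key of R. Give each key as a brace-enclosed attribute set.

{DeptID, JobTitle, Project}, {DeptID, Location}, {DeptID, OfficeNo}

No FD produces {DeptID}, so it must be in every candidate key.
{DeptID, Location}⁺ = {Budget, DeptID, HireDate, JobTitle, Location, OfficeNo, Project, Salary}, which is every attribute, so {DeptID, Location} is a candidate key.
{DeptID, OfficeNo}⁺ = {Budget, DeptID, HireDate, JobTitle, Location, OfficeNo, Project, Salary}, which is every attribute, so {DeptID, OfficeNo} is a candidate key.
{DeptID, JobTitle, Project}⁺ = {Budget, DeptID, HireDate, JobTitle, Location, OfficeNo, Project, Salary}, which is every attribute, so {DeptID, JobTitle, Project} is a candidate key.
Any other superkey properly contains one of these, so there are no further candidate keys.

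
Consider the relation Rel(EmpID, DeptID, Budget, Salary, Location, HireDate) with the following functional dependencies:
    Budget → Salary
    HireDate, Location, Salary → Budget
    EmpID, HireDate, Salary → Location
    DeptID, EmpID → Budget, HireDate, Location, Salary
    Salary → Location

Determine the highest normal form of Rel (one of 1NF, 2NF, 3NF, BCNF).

2NF

Candidate key: {DeptID, EmpID}. Prime attributes: {DeptID, EmpID}.
Budget → Salary breaks BCNF: {Budget}⁺ = {Budget, Location, Salary}, so {Budget} is not a superkey.
Budget → Salary has non-prime {Salary} on the right and a non-superkey on the left, so 3NF fails.
Checking every proper subset of each key, none determines a non-prime attribute — 2NF is satisfied.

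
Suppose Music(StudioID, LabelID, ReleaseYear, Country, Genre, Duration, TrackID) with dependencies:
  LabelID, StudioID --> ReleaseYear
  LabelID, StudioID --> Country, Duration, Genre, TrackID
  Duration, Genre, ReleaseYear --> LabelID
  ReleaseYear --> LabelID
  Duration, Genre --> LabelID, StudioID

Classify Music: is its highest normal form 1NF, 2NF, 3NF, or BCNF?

Candidate keys: {Duration, Genre}, {LabelID, StudioID}, {ReleaseYear, StudioID}. Prime attributes: {Duration, Genre, LabelID, ReleaseYear, StudioID}.
For ReleaseYear --> LabelID we have {ReleaseYear}⁺ = {LabelID, ReleaseYear}; {ReleaseYear} is not a superkey, so BCNF fails.
Since {LabelID} ⊆ prime attributes and every other non-superkey FD also has a prime right side, the schema is in 3NF.

3NF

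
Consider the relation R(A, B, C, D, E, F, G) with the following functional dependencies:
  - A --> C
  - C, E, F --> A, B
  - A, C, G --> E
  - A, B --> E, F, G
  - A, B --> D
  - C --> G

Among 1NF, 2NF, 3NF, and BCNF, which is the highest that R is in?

Candidate keys: {A, B}, {A, F}, {C, E, F}. Prime attributes: {A, B, C, E, F}.
A --> C: {A}⁺ = {A, C, E, G}, which is not all of the attributes, so the left side is not a superkey — BCNF is violated.
C --> G has non-prime {G} on the right and a non-superkey on the left, so 3NF fails.
Since {A} ⊂ {A, B} and {A}⁺ ⊇ {G} with {G} non-prime, there is a partial dependency; 2NF fails.

1NF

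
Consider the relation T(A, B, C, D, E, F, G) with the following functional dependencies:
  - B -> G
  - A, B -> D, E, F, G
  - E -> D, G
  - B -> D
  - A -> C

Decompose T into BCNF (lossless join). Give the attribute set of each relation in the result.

{A, B, E, F}; {A, C}; {B, D, G}

Candidate key of the original relation: {A, B}.
{A, B, C, D, E, F, G}: {B} determines {B, D, G} here but is not a superkey — split on B -> D, G, giving {B, D, G} and {A, B, C, E, F}.
{B, D, G}: every determinant is a superkey — BCNF.
{A, B, C, E, F}: {A} determines {A, C} here but is not a superkey — split on A -> C, giving {A, C} and {A, B, E, F}.
{A, C}: every determinant is a superkey — BCNF.
{A, B, E, F}: every determinant is a superkey — BCNF.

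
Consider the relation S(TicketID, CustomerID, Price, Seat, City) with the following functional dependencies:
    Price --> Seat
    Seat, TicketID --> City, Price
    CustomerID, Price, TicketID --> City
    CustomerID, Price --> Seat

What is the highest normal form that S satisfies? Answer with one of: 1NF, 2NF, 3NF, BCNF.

1NF

Candidate keys: {CustomerID, Price, TicketID}, {CustomerID, Seat, TicketID}. Prime attributes: {CustomerID, Price, Seat, TicketID}.
For Price --> Seat we have {Price}⁺ = {Price, Seat}; {Price} is not a superkey, so BCNF fails.
Seat, TicketID --> City, Price has non-prime {City} on the right and a non-superkey on the left, so 3NF fails.
The proper key subset {Price, TicketID} of {CustomerID, Price, TicketID} determines non-prime {City}, so the relation is not even in 2NF.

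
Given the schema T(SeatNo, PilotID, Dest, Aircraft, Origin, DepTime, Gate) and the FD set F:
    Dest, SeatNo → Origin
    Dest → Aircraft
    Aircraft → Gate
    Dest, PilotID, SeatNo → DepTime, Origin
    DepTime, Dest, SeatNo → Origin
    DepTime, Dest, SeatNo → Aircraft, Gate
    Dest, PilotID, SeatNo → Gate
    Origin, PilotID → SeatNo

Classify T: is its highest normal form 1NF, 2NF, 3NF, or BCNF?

1NF

Candidate keys: {Dest, Origin, PilotID}, {Dest, PilotID, SeatNo}. Prime attributes: {Dest, Origin, PilotID, SeatNo}.
For Dest, SeatNo → Origin we have {Dest, SeatNo}⁺ = {Aircraft, Dest, Gate, Origin, SeatNo}; {Dest, SeatNo} is not a superkey, so BCNF fails.
Because {Aircraft} is non-prime and the left side of Dest → Aircraft is not a superkey, the relation is not in 3NF.
Since {Dest} ⊂ {Dest, Origin, PilotID} and {Dest}⁺ ⊇ {Aircraft, Gate} with {Aircraft, Gate} non-prime, there is a partial dependency; 2NF fails.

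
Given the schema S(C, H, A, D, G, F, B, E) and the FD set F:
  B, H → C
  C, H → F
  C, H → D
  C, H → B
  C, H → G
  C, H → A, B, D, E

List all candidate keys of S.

{B, H}, {C, H}

{H} never appears on the right of any FD, so every key must include it.
Closure of {B, H} is {A, B, C, D, E, F, G, H}, the whole schema; {B, H} is a candidate key.
Closure of {C, H} is {A, B, C, D, E, F, G, H}, the whole schema; {C, H} is a candidate key.
No proper subset of any of these is a key, and no other minimal superkey exists.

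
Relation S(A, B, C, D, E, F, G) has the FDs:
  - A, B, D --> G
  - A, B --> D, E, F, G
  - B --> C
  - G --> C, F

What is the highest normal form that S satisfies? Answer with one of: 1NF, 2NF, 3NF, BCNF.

1NF

Candidate key: {A, B}. Prime attributes: {A, B}.
For B --> C we have {B}⁺ = {B, C}; {B} is not a superkey, so BCNF fails.
B --> C determines the non-prime attribute {C} from a non-superkey — 3NF is violated.
{B} is a proper subset of the key {A, B}, and {B}⁺ contains the non-prime attribute {C} — a partial dependency, so 2NF is violated.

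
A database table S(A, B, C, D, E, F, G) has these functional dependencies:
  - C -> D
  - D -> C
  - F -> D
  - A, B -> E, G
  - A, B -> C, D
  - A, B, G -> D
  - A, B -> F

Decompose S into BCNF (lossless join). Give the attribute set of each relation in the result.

{A, B, E, F, G}; {C, D}; {C, F}

Candidate key of the original relation: {A, B}.
{A, B, C, D, E, F, G}: {C} determines {C, D} here but is not a superkey — split on C -> D, giving {C, D} and {A, B, C, E, F, G}.
{C, D} has no BCNF violation.
{A, B, C, E, F, G}: {F} determines {C, F} here but is not a superkey — split on F -> C, giving {C, F} and {A, B, E, F, G}.
{C, F} has no BCNF violation.
{A, B, E, F, G} has no BCNF violation.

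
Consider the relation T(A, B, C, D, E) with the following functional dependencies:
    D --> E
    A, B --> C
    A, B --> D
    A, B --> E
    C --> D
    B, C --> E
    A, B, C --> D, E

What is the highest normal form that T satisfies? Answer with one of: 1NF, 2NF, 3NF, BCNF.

2NF

Candidate key: {A, B}. Prime attributes: {A, B}.
D --> E: {D}⁺ = {D, E}, which is not all of the attributes, so the left side is not a superkey — BCNF is violated.
D --> E determines the non-prime attribute {E} from a non-superkey — 3NF is violated.
No non-prime attribute depends on a proper subset of any candidate key, so 2NF holds.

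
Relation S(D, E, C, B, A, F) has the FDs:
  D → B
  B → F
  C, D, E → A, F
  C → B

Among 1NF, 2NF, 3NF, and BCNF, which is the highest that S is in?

Candidate key: {C, D, E}. Prime attributes: {C, D, E}.
For D → B we have {D}⁺ = {B, D, F}; {D} is not a superkey, so BCNF fails.
D → B has non-prime {B} on the right and a non-superkey on the left, so 3NF fails.
Since {C} ⊂ {C, D, E} and {C}⁺ ⊇ {B, F} with {B, F} non-prime, there is a partial dependency; 2NF fails.

1NF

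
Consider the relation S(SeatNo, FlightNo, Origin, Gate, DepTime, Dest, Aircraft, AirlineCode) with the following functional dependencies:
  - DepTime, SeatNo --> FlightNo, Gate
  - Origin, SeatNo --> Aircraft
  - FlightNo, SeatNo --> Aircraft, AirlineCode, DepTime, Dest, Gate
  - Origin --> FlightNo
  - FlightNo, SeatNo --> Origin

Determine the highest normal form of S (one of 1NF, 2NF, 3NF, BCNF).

3NF

Candidate keys: {DepTime, SeatNo}, {FlightNo, SeatNo}, {Origin, SeatNo}. Prime attributes: {DepTime, FlightNo, Origin, SeatNo}.
For Origin --> FlightNo we have {Origin}⁺ = {FlightNo, Origin}; {Origin} is not a superkey, so BCNF fails.
Its right-hand attributes {FlightNo} are all prime, as are those of every other non-superkey FD — the relation is in 3NF.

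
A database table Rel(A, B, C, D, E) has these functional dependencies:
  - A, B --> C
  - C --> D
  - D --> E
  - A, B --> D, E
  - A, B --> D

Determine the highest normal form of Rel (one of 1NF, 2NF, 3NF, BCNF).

Candidate key: {A, B}. Prime attributes: {A, B}.
For C --> D we have {C}⁺ = {C, D, E}; {C} is not a superkey, so BCNF fails.
C --> D determines the non-prime attribute {D} from a non-superkey — 3NF is violated.
No proper subset of a key has a non-prime attribute in its closure, so there is no partial dependency; 2NF holds.

2NF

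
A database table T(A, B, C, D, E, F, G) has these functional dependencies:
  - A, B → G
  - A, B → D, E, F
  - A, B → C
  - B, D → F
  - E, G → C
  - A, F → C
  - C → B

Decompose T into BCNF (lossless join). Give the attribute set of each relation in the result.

Candidate keys of the original relation: {A, B}, {A, C}, {A, E, G}, {A, F}.
In {A, B, C, D, E, F, G}, {B, D} is not a superkey ({B, D}⁺ restricted to this set is {B, D, F}), so split on B, D → F into {B, D, F} and {A, B, C, D, E, G}.
{B, D, F}: every determinant is a superkey — BCNF.
In {A, B, C, D, E, G}, {E, G} is not a superkey ({E, G}⁺ restricted to this set is {B, C, E, G}), so split on E, G → B, C into {B, C, E, G} and {A, D, E, G}.
In {B, C, E, G}, {C} is not a superkey ({C}⁺ restricted to this set is {B, C}), so split on C → B into {B, C} and {C, E, G}.
{B, C}: every determinant is a superkey — BCNF.
{C, E, G}: every determinant is a superkey — BCNF.
{A, D, E, G}: every determinant is a superkey — BCNF.

{A, D, E, G}; {B, C}; {B, D, F}; {C, E, G}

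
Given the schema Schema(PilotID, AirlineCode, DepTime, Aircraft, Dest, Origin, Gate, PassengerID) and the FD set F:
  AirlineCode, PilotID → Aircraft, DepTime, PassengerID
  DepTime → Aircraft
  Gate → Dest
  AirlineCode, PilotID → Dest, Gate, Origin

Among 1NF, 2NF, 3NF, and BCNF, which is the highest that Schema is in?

Candidate key: {AirlineCode, PilotID}. Prime attributes: {AirlineCode, PilotID}.
For DepTime → Aircraft we have {DepTime}⁺ = {Aircraft, DepTime}; {DepTime} is not a superkey, so BCNF fails.
DepTime → Aircraft determines the non-prime attribute {Aircraft} from a non-superkey — 3NF is violated.
No non-prime attribute depends on a proper subset of any candidate key, so 2NF holds.

2NF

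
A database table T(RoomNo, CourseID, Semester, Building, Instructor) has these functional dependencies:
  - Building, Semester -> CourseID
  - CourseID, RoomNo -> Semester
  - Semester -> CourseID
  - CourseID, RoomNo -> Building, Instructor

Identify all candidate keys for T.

{CourseID, RoomNo}, {RoomNo, Semester}

Attributes never on any right-hand side: {RoomNo} — every candidate key must contain it.
Closure of {CourseID, RoomNo} is {Building, CourseID, Instructor, RoomNo, Semester}, the whole schema; {CourseID, RoomNo} is a candidate key.
Closure of {RoomNo, Semester} is {Building, CourseID, Instructor, RoomNo, Semester}, the whole schema; {RoomNo, Semester} is a candidate key.
Any other superkey properly contains one of these, so there are no further candidate keys.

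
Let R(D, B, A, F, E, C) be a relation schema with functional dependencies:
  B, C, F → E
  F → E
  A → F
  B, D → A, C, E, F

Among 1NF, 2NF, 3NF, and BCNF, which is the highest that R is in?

Candidate key: {B, D}. Prime attributes: {B, D}.
For B, C, F → E we have {B, C, F}⁺ = {B, C, E, F}; {B, C, F} is not a superkey, so BCNF fails.
B, C, F → E determines the non-prime attribute {E} from a non-superkey — 3NF is violated.
No non-prime attribute depends on a proper subset of any candidate key, so 2NF holds.

2NF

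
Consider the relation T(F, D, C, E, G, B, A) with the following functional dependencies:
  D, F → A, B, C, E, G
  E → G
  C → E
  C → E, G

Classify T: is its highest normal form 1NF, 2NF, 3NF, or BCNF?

Candidate key: {D, F}. Prime attributes: {D, F}.
E → G breaks BCNF: {E}⁺ = {E, G}, so {E} is not a superkey.
Because {G} is non-prime and the left side of E → G is not a superkey, the relation is not in 3NF.
Checking every proper subset of each key, none determines a non-prime attribute — 2NF is satisfied.

2NF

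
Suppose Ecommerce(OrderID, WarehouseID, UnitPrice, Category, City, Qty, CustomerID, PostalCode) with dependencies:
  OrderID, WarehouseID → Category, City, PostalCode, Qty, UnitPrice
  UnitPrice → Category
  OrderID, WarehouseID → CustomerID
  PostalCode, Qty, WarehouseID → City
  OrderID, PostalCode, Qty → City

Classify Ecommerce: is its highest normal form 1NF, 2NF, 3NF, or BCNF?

2NF

Candidate key: {OrderID, WarehouseID}. Prime attributes: {OrderID, WarehouseID}.
UnitPrice → Category: {UnitPrice}⁺ = {Category, UnitPrice}, which is not all of the attributes, so the left side is not a superkey — BCNF is violated.
UnitPrice → Category determines the non-prime attribute {Category} from a non-superkey — 3NF is violated.
Checking every proper subset of each key, none determines a non-prime attribute — 2NF is satisfied.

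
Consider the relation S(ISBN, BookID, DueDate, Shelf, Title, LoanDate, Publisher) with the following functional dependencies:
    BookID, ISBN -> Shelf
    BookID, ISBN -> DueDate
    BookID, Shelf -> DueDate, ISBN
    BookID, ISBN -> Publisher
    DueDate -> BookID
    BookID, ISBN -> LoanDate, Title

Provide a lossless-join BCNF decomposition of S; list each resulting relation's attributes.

Candidate keys of the original relation: {BookID, ISBN}, {BookID, Shelf}, {DueDate, ISBN}, {DueDate, Shelf}.
Within {BookID, DueDate, ISBN, LoanDate, Publisher, Shelf, Title}: {DueDate}⁺ ∩ {BookID, DueDate, ISBN, LoanDate, Publisher, Shelf, Title} = {BookID, DueDate}, not the whole set, so DueDate -> BookID violates BCNF; decompose into {BookID, DueDate} and {DueDate, ISBN, LoanDate, Publisher, Shelf, Title}.
{BookID, DueDate} is in BCNF.
{DueDate, ISBN, LoanDate, Publisher, Shelf, Title} is in BCNF.

{BookID, DueDate}; {DueDate, ISBN, LoanDate, Publisher, Shelf, Title}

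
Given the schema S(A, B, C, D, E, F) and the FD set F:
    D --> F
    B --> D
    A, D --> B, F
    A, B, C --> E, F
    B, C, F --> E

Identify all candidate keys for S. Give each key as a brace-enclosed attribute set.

{A, C} never appear on the right of any FD, so every key must include all of them.
Closure of {A, B, C} is {A, B, C, D, E, F}, the whole schema; {A, B, C} is a candidate key.
Closure of {A, C, D} is {A, B, C, D, E, F}, the whole schema; {A, C, D} is a candidate key.
Any other superkey properly contains one of these, so there are no further candidate keys.

{A, B, C}, {A, C, D}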